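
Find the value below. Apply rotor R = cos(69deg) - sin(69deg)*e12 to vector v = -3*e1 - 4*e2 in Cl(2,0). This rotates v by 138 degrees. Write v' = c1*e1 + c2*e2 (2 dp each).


Rotor R = cos(69deg) - sin(69deg)*e12
Rotation angle theta = 2 * 69 = 138 degrees
v' = R*v*~R rotates v by theta.
cos(138deg) = -0.7431, sin(138deg) = 0.6691
v'_1 = -3*cos(138deg) - (-4)*sin(138deg)
= -3*(-0.7431) - (-4)*0.6691
= 4.91
v'_2 = -3*sin(138deg) + (-4)*cos(138deg)
= -3*0.6691 + (-4)*(-0.7431)
= 0.97
v' = 4.91*e1 + 0.97*e2


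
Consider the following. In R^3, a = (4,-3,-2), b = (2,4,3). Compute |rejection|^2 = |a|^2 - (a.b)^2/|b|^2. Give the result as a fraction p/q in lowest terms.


|a|^2 = 4^2 + (-3)^2 + (-2)^2 = 29
|b|^2 = 2^2 + 4^2 + 3^2 = 29
a . b = 4*2 + (-3)*4 + (-2)*3 = -10
(a.b)^2 = (-10)^2 = 100
|rej|^2 = 29 - 100/29
= (841 - 100)/29
= 741/29
In lowest terms: 741/29


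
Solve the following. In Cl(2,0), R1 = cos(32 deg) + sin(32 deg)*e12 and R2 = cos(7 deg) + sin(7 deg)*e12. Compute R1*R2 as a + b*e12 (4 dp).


Same-plane rotors commute and their half-angles add:
R1*R2 = cos(a1 + a2) + sin(a1 + a2)*e12.
a1 + a2 = 32 + 7 = 39 deg
cos(39 deg) = 0.7771
sin(39 deg) = 0.6293
R1*R2 = 0.7771 + 0.6293*e12


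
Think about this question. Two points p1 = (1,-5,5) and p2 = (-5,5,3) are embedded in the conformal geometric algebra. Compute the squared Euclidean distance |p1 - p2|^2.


p1 - p2 = (6, -10, 2)
|p1 - p2|^2 = 6^2 + (-10)^2 + 2^2
= 36 + 100 + 4
= 140


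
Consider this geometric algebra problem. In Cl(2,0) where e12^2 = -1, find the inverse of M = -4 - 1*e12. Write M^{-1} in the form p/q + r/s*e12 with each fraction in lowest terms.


M = -4 - 1*e12, where e12^2 = -1.
Since M commutes with its reverse ~M = a - b*e12, M * ~M = a^2 - b^2*e12^2 = a^2 + b^2.
So M^{-1} = ~M / (a^2 + b^2) = (a - b*e12)/(a^2 + b^2).
a^2 + b^2 = 16 + 1 = 17
Scalar part = -4/17 = -4/17
Bivector coeff = 1/17 = 1/17
M^{-1} = -4/17 + 1/17*e12


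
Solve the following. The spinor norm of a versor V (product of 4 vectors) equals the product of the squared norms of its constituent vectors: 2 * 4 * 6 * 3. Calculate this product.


Spinor norm N(V) = |v1|^2 * |v2|^2 * ... * |v4|^2
= 2 * 4 * 6 * 3
Running product: 2, 8, 48, 144
N(V) = 144


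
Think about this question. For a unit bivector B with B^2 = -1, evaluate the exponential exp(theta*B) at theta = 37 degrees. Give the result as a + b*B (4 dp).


For a unit bivector B with B^2 = -1, the exponential series gives
e^(theta*B) = cos(theta) + sin(theta)*B (the GA analogue of Euler's formula).
theta = 37 degrees = 0.645772 rad
cos(37 deg) = 0.7986
sin(37 deg) = 0.6018
exp(theta*B) = 0.7986 + 0.6018*B


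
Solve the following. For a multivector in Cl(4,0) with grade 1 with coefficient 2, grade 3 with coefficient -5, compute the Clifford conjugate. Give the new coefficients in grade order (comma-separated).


Clifford conjugate sign for grade k: (-1)^(k(k+1)/2)
Grade 1: (-1)^(1*2/2) = (-1)^1 = -1, coeff 2 -> -2
Grade 3: (-1)^(3*4/2) = (-1)^6 = 1, coeff -5 -> -5
Conjugated coefficients: -2, -5


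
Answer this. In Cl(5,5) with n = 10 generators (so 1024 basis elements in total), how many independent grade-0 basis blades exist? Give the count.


Number of grade-k basis blades in Cl(p,q) with n = p + q is C(n, k).
n = 5 + 5 = 10
C(10, 0) = 10! / (0! * 10!)
= 3628800 / (1 * 3628800)
= 1


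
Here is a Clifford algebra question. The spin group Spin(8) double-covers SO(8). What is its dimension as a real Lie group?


Spin(n) double-covers SO(n); both have Lie algebra so(n) of dimension n(n-1)/2.
n = 8
n(n-1) = 8 * 7 = 56
dim Spin(8) = 56/2 = 28


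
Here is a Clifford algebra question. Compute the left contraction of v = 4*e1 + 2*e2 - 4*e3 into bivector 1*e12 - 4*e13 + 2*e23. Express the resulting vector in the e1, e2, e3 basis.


Left contraction v _| B = <vB>_1 (grade-1 part of the geometric product vB).
Using e1_|e12 = e2, e2_|e12 = -e1, e1_|e13 = e3, e3_|e13 = -e1, e2_|e23 = e3, e3_|e23 = -e2:
e1 coeff: -v2*b12 - v3*b13 = -(2)*(1) - (-4)*(-4) = -18
e2 coeff: v1*b12 - v3*b23 = (4)*(1) - (-4)*(2) = 12
e3 coeff: v1*b13 + v2*b23 = (4)*(-4) + (2)*(2) = -12
v _| B = -18*e1 + 12*e2 - 12*e3


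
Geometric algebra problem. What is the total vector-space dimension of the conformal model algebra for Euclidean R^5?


The conformal model of R^5 uses Cl(6,1): the 5 Euclidean generators plus two extra orthogonal generators e+ (e+^2 = +1) and e- (e-^2 = -1), from which the null vectors e0, einf are built.
Number of generators m = 5 + 2 = 7.
dim Cl(p,q) = 2^m = 2^7 = 128


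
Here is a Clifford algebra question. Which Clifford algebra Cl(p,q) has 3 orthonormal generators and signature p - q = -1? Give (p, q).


We need p + q = 3 and p - q = -1.
Adding: 2p = 3 + (-1) = 2, so p = 1.
Then q = 3 - 1 = 2.
(p, q) = (1, 2)


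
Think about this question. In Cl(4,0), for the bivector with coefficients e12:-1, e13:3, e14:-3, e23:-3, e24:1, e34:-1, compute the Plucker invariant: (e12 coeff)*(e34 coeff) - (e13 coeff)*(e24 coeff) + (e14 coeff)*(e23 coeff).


Plucker relation: af - be + cd
a*f = (-1)*(-1) = 1
b*e = 3*1 = 3
c*d = (-3)*(-3) = 9
af - be + cd = 1 - 3 + 9
= 7


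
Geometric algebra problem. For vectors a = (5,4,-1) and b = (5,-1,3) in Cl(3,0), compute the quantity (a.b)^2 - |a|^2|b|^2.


a . b = 5*5 + 4*(-1) + (-1)*3
= 25 + (-4) + (-3) = 18
|a|^2 = 5^2 + 4^2 + (-1)^2 = 42
|b|^2 = 5^2 + (-1)^2 + 3^2 = 35
(a.b)^2 = 18^2 = 324
|a|^2 * |b|^2 = 42 * 35 = 1470
Result = 324 - 1470 = -1146


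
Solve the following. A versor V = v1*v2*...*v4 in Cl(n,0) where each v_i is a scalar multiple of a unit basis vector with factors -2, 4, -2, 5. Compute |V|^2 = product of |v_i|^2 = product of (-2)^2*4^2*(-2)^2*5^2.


Each vector v_i has |v_i|^2 = s_i^2
Squared scales: (-2)^2 = 4, 4^2 = 16, (-2)^2 = 4, 5^2 = 25
|V|^2 = 4 * 16 * 4 * 25
= 6400


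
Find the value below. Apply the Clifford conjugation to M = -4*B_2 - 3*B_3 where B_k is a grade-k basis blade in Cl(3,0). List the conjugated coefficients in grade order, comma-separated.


Clifford conjugate sign for grade k: (-1)^(k(k+1)/2)
Grade 2: (-1)^(2*3/2) = (-1)^3 = -1, coeff -4 -> 4
Grade 3: (-1)^(3*4/2) = (-1)^6 = 1, coeff -3 -> -3
Conjugated coefficients: 4, -3


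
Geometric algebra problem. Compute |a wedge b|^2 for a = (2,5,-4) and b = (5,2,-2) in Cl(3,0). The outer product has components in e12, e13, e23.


a wedge b = (a1*b2 - a2*b1)*e12 + (a1*b3 - a3*b1)*e13 + (a2*b3 - a3*b2)*e23
e12 coeff: 2*2 - 5*5 = 4 - 25 = -21
e13 coeff: 2*(-2) - (-4)*5 = -4 - (-20) = 16
e23 coeff: 5*(-2) - (-4)*2 = -10 - (-8) = -2
|a wedge b|^2 = (-21)^2 + 16^2 + (-2)^2
= 441 + 256 + 4
= 701


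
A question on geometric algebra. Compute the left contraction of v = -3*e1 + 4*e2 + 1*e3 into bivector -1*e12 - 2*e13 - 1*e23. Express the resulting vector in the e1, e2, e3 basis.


Left contraction v _| B = <vB>_1 (grade-1 part of the geometric product vB).
Using e1_|e12 = e2, e2_|e12 = -e1, e1_|e13 = e3, e3_|e13 = -e1, e2_|e23 = e3, e3_|e23 = -e2:
e1 coeff: -v2*b12 - v3*b13 = -(4)*(-1) - (1)*(-2) = 6
e2 coeff: v1*b12 - v3*b23 = (-3)*(-1) - (1)*(-1) = 4
e3 coeff: v1*b13 + v2*b23 = (-3)*(-2) + (4)*(-1) = 2
v _| B = 6*e1 + 4*e2 + 2*e3


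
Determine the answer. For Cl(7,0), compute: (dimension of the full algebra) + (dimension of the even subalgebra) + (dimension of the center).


n = 7 + 0 = 7
Total dim = 2^7 = 128
Even subalgebra dim = 2^6 = 64
n is odd, so center dim = 2
Sum = 128 + 64 + 2 = 194


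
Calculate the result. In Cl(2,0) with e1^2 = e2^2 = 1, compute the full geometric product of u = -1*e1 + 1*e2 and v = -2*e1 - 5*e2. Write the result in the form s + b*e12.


Expand: (-1*e1 + 1*e2)(-2*e1 - 5*e2)
= (-1)*(-2)*e1e1 + (-1)*(-5)*e1e2 + 1*(-2)*e2e1 + 1*(-5)*e2e2
Using e1^2 = e2^2 = 1, e2e1 = -e1e2:
Scalar part s = (-1)*(-2) + 1*(-5) = 2 + (-5) = -3
Bivector part b = (-1)*(-5) - 1*(-2) = 5 - (-2) = 7
uv = -3 + 7*e12


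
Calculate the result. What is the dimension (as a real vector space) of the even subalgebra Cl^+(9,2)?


Even subalgebra dimension = 2^(n-1)
n = 9 + 2 = 11
2^(11 - 1) = 2^10 = 1024
Verification: sum of C(11,k) for even k = 1 + 55 + 330 + 462 + 165 + 11 = 1024
Result = 1024


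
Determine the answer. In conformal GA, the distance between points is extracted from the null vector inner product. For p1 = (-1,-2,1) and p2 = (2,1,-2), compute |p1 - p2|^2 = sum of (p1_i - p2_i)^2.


p1 - p2 = (-3, -3, 3)
|p1 - p2|^2 = (-3)^2 + (-3)^2 + 3^2
= 9 + 9 + 9
= 27


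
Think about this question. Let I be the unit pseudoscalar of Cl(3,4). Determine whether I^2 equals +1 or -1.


The pseudoscalar I = e1...e_n (product of all n generators) of Cl(p,q) satisfies I^2 = (-1)^(q + n(n-1)/2).
p = 3, q = 4, n = p + q = 7
n(n-1)/2 = 7 * 6 / 2 = 21
Exponent = q + n(n-1)/2 = 4 + 21 = 25
I^2 = (-1)^25 = -1


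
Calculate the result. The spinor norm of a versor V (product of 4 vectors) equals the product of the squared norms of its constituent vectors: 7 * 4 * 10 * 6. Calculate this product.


Spinor norm N(V) = |v1|^2 * |v2|^2 * ... * |v4|^2
= 7 * 4 * 10 * 6
Running product: 7, 28, 280, 1680
N(V) = 1680


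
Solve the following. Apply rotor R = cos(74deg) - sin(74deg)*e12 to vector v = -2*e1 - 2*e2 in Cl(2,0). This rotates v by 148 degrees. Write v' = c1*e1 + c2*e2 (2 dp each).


Rotor R = cos(74deg) - sin(74deg)*e12
Rotation angle theta = 2 * 74 = 148 degrees
v' = R*v*~R rotates v by theta.
cos(148deg) = -0.8480, sin(148deg) = 0.5299
v'_1 = -2*cos(148deg) - (-2)*sin(148deg)
= -2*(-0.8480) - (-2)*0.5299
= 2.76
v'_2 = -2*sin(148deg) + (-2)*cos(148deg)
= -2*0.5299 + (-2)*(-0.8480)
= 0.64
v' = 2.76*e1 + 0.64*e2


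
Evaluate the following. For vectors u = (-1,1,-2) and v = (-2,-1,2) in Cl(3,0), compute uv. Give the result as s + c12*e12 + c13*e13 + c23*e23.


In Cl(3,0): e_i^2 = 1, e_ie_j = -e_je_i for i != j.
Scalar part = u . v = (-1)*(-2) + 1*(-1) + (-2)*2
= 2 + (-1) + (-4) = -3
e12 coeff = (-1)*(-1) - 1*(-2) = 1 - (-2) = 3
e13 coeff = (-1)*2 - (-2)*(-2) = -2 - 4 = -6
e23 coeff = 1*2 - (-2)*(-1) = 2 - 2 = 0
uv = -3 + 3*e12 - 6*e13 + 0*e23


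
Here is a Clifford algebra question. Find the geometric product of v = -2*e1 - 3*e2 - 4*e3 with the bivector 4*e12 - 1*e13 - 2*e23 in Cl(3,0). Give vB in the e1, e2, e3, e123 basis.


vB has grade-1 (vector) and grade-3 (trivector) parts: vB = (v _| B) + (v ^ B).
Vector part <vB>_1:
  e1: -v2*b12 - v3*b13 = -(-3)*(4) - (-4)*(-1) = 8
  e2: v1*b12 - v3*b23 = (-2)*(4) - (-4)*(-2) = -16
  e3: v1*b13 + v2*b23 = (-2)*(-1) + (-3)*(-2) = 8
Trivector part <vB>_3:
  e123: v1*b23 - v2*b13 + v3*b12 = (-2)*(-2) - (-3)*(-1) + (-4)*(4) = -15
vB = 8*e1 - 16*e2 + 8*e3 - 15*e123


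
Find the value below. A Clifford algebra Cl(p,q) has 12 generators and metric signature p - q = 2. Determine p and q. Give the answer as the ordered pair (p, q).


We need p + q = 12 and p - q = 2.
Adding: 2p = 12 + 2 = 14, so p = 7.
Then q = 12 - 7 = 5.
(p, q) = (7, 5)


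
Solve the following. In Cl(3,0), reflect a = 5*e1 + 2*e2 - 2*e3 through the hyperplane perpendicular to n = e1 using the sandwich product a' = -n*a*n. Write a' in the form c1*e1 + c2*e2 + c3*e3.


Reflection formula: a' = -n*a*n, with n = e1 (unit vector, n^2 = 1).
For reflection through hyperplane perp to e1:
The component along e1 flips sign, others stay.
a = (5, 2, -2)
a' = (-5, 2, -2)
a' = -5*e1 + 2*e2 - 2*e3


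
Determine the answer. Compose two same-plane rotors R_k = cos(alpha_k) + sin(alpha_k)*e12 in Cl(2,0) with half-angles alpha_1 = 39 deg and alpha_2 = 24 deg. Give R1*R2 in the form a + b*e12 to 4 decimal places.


Same-plane rotors commute and their half-angles add:
R1*R2 = cos(a1 + a2) + sin(a1 + a2)*e12.
a1 + a2 = 39 + 24 = 63 deg
cos(63 deg) = 0.4540
sin(63 deg) = 0.8910
R1*R2 = 0.4540 + 0.8910*e12


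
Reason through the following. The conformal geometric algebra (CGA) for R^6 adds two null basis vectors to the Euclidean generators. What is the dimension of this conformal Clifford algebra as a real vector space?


The conformal model of R^6 uses Cl(7,1): the 6 Euclidean generators plus two extra orthogonal generators e+ (e+^2 = +1) and e- (e-^2 = -1), from which the null vectors e0, einf are built.
Number of generators m = 6 + 2 = 8.
dim Cl(p,q) = 2^m = 2^8 = 256


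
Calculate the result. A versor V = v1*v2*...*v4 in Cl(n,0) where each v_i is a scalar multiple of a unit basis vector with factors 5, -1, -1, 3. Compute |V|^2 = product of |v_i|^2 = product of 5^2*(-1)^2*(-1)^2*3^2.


Each vector v_i has |v_i|^2 = s_i^2
Squared scales: 5^2 = 25, (-1)^2 = 1, (-1)^2 = 1, 3^2 = 9
|V|^2 = 25 * 1 * 1 * 9
= 225


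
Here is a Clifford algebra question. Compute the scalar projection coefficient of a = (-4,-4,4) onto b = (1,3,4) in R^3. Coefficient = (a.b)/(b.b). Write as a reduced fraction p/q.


Projection coefficient = (a . b) / (b . b)
a . b = (-4)*1 + (-4)*3 + 4*4
= -4 + (-12) + 16 = 0
b . b = 1^2 + 3^2 + 4^2
= 1 + 9 + 16 = 26
Coefficient = 0/26
In lowest terms: 0/1


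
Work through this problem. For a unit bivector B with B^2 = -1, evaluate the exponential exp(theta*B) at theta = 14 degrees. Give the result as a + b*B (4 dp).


For a unit bivector B with B^2 = -1, the exponential series gives
e^(theta*B) = cos(theta) + sin(theta)*B (the GA analogue of Euler's formula).
theta = 14 degrees = 0.244346 rad
cos(14 deg) = 0.9703
sin(14 deg) = 0.2419
exp(theta*B) = 0.9703 + 0.2419*B


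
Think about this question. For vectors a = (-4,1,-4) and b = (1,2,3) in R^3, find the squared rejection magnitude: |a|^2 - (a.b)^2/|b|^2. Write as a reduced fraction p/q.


|a|^2 = (-4)^2 + 1^2 + (-4)^2 = 33
|b|^2 = 1^2 + 2^2 + 3^2 = 14
a . b = (-4)*1 + 1*2 + (-4)*3 = -14
(a.b)^2 = (-14)^2 = 196
|rej|^2 = 33 - 196/14
= (462 - 196)/14
= 266/14
In lowest terms: 19/1


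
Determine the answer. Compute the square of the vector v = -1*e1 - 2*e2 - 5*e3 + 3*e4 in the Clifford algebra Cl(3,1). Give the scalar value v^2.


v^2 = sum of c_i^2 * e_i^2
Positive signature terms (e_i^2 = +1): (-1)^2 + (-2)^2 + (-5)^2 = 30
Negative signature terms (e_j^2 = -1): 3^2 = 9
v^2 = 30 - 9 = 21


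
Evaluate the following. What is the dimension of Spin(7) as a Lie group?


Spin(n) double-covers SO(n); both have Lie algebra so(n) of dimension n(n-1)/2.
n = 7
n(n-1) = 7 * 6 = 42
dim Spin(7) = 42/2 = 21


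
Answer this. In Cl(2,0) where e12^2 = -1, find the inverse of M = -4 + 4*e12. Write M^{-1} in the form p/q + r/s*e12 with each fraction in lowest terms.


M = -4 + 4*e12, where e12^2 = -1.
Since M commutes with its reverse ~M = a - b*e12, M * ~M = a^2 - b^2*e12^2 = a^2 + b^2.
So M^{-1} = ~M / (a^2 + b^2) = (a - b*e12)/(a^2 + b^2).
a^2 + b^2 = 16 + 16 = 32
Scalar part = -4/32 = -1/8
Bivector coeff = -4/32 = -1/8
M^{-1} = -1/8 - 1/8*e12


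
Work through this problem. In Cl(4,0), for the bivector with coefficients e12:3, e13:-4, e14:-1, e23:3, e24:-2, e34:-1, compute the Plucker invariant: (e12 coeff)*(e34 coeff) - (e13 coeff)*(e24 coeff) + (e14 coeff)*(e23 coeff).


Plucker relation: af - be + cd
a*f = 3*(-1) = -3
b*e = (-4)*(-2) = 8
c*d = (-1)*3 = -3
af - be + cd = -3 - 8 + (-3)
= -14


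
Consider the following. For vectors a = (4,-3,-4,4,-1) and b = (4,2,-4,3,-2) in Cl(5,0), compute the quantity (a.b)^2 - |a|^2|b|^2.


a . b = 4*4 + (-3)*2 + (-4)*(-4) + 4*3 + (-1)*(-2)
= 16 + (-6) + 16 + 12 + 2 = 40
|a|^2 = 4^2 + (-3)^2 + (-4)^2 + 4^2 + (-1)^2 = 58
|b|^2 = 4^2 + 2^2 + (-4)^2 + 3^2 + (-2)^2 = 49
(a.b)^2 = 40^2 = 1600
|a|^2 * |b|^2 = 58 * 49 = 2842
Result = 1600 - 2842 = -1242


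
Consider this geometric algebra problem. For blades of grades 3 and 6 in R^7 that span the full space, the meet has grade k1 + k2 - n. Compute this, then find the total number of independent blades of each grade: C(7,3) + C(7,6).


Meet grade = grade(A) + grade(B) - n
= 3 + 6 - 7 = 2
C(7,3) = 35
C(7,6) = 7
dim_A + dim_B = 35 + 7 = 42


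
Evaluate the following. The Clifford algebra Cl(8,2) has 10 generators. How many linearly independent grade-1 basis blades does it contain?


Number of grade-k basis blades in Cl(p,q) with n = p + q is C(n, k).
n = 8 + 2 = 10
C(10, 1) = 10! / (1! * 9!)
= 3628800 / (1 * 362880)
= 10


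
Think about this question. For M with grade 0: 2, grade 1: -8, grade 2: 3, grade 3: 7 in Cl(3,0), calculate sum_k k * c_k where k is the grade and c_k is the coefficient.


Grade-weighted sum = sum of grade_k * coefficient_k
0*2 = 0
1*(-8) = -8
2*3 = 6
3*7 = 21
Total = 0 + (-8) + 6 + 21 = 19


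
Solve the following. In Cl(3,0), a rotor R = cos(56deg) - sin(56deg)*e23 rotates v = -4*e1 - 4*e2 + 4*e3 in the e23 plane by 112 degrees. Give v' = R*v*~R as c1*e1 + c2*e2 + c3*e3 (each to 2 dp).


Rotor R = cos(56deg) - sin(56deg)*e23
Rotation angle theta = 2 * 56 = 112 degrees in the e23 plane (e2 -> e3).
The component perpendicular to the plane (e1) is invariant: v'_1 = v1 = -4.00
cos(112deg) = -0.3746, sin(112deg) = 0.9272
v'_2 = v2*cos(theta) - v3*sin(theta) = -4*(-0.3746) - 4*0.9272 = -2.21
v'_3 = v2*sin(theta) + v3*cos(theta) = -4*0.9272 + 4*(-0.3746) = -5.21
v' = -4.00*e1 - 2.21*e2 - 5.21*e3


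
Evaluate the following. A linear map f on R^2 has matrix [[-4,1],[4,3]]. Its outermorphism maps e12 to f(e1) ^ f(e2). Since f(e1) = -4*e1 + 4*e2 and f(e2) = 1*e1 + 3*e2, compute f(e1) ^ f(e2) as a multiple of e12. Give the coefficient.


The outermorphism of a linear map f sends e1^e2 to f(e1)^f(e2).
f(e1) = -4*e1 + 4*e2
f(e2) = 1*e1 + 3*e2
f(e1) ^ f(e2) = (-4*e1 + 4*e2) ^ (1*e1 + 3*e2)
= (-4)*3*e12 + 4*1*e21
= (-12 - 4)*e12
= -16*e12
Coefficient = -16


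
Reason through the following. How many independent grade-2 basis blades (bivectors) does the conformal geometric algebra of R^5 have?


The conformal model of R^5 uses Cl(6,1) with m = 5 + 2 = 7 generators.
Number of grade-2 blades = C(m, 2) = C(7, 2)
= 7*6/2 = 21


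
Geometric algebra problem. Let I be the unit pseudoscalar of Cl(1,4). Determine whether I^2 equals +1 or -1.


The pseudoscalar I = e1...e_n (product of all n generators) of Cl(p,q) satisfies I^2 = (-1)^(q + n(n-1)/2).
p = 1, q = 4, n = p + q = 5
n(n-1)/2 = 5 * 4 / 2 = 10
Exponent = q + n(n-1)/2 = 4 + 10 = 14
I^2 = (-1)^14 = +1


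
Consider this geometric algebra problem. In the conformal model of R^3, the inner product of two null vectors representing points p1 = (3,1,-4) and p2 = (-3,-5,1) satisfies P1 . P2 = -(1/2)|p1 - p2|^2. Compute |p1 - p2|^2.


p1 - p2 = (6, 6, -5)
|p1 - p2|^2 = 6^2 + 6^2 + (-5)^2
= 36 + 36 + 25
= 97


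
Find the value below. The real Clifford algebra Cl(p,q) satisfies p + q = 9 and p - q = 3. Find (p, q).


We need p + q = 9 and p - q = 3.
Adding: 2p = 9 + 3 = 12, so p = 6.
Then q = 9 - 6 = 3.
(p, q) = (6, 3)


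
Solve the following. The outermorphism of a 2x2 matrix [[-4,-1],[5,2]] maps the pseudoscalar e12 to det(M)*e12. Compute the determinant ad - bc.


The outermorphism of a linear map f sends e1^e2 to f(e1)^f(e2).
f(e1) = -4*e1 + 5*e2
f(e2) = -1*e1 + 2*e2
f(e1) ^ f(e2) = (-4*e1 + 5*e2) ^ (-1*e1 + 2*e2)
= (-4)*2*e12 + 5*(-1)*e21
= (-8 - (-5))*e12
= -3*e12
Coefficient = -3


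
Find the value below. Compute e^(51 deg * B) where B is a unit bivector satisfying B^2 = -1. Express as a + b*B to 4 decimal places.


For a unit bivector B with B^2 = -1, the exponential series gives
e^(theta*B) = cos(theta) + sin(theta)*B (the GA analogue of Euler's formula).
theta = 51 degrees = 0.890118 rad
cos(51 deg) = 0.6293
sin(51 deg) = 0.7771
exp(theta*B) = 0.6293 + 0.7771*B


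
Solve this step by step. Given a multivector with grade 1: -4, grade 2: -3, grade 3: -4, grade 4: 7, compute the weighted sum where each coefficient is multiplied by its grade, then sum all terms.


Grade-weighted sum = sum of grade_k * coefficient_k
1*(-4) = -4
2*(-3) = -6
3*(-4) = -12
4*7 = 28
Total = -4 + (-6) + (-12) + 28 = 6


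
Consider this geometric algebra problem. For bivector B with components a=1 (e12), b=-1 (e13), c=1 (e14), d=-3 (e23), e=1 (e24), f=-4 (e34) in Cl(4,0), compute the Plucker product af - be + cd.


Plucker relation: af - be + cd
a*f = 1*(-4) = -4
b*e = (-1)*1 = -1
c*d = 1*(-3) = -3
af - be + cd = -4 - (-1) + (-3)
= -6


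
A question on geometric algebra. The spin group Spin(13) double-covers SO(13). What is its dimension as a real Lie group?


Spin(n) double-covers SO(n); both have Lie algebra so(n) of dimension n(n-1)/2.
n = 13
n(n-1) = 13 * 12 = 156
dim Spin(13) = 156/2 = 78


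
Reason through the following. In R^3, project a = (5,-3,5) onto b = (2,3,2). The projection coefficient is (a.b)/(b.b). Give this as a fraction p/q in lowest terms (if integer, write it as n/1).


Projection coefficient = (a . b) / (b . b)
a . b = 5*2 + (-3)*3 + 5*2
= 10 + (-9) + 10 = 11
b . b = 2^2 + 3^2 + 2^2
= 4 + 9 + 4 = 17
Coefficient = 11/17
In lowest terms: 11/17


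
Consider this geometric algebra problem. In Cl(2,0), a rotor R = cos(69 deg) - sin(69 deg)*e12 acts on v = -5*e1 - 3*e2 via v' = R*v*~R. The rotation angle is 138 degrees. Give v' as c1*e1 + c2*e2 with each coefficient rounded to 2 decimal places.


Rotor R = cos(69deg) - sin(69deg)*e12
Rotation angle theta = 2 * 69 = 138 degrees
v' = R*v*~R rotates v by theta.
cos(138deg) = -0.7431, sin(138deg) = 0.6691
v'_1 = -5*cos(138deg) - (-3)*sin(138deg)
= -5*(-0.7431) - (-3)*0.6691
= 5.72
v'_2 = -5*sin(138deg) + (-3)*cos(138deg)
= -5*0.6691 + (-3)*(-0.7431)
= -1.12
v' = 5.72*e1 - 1.12*e2


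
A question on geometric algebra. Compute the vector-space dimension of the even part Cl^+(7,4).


Even subalgebra dimension = 2^(n-1)
n = 7 + 4 = 11
2^(11 - 1) = 2^10 = 1024
Verification: sum of C(11,k) for even k = 1 + 55 + 330 + 462 + 165 + 11 = 1024
Result = 1024


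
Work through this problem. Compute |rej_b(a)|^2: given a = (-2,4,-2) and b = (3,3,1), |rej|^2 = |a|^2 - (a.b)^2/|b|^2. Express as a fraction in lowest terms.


|a|^2 = (-2)^2 + 4^2 + (-2)^2 = 24
|b|^2 = 3^2 + 3^2 + 1^2 = 19
a . b = (-2)*3 + 4*3 + (-2)*1 = 4
(a.b)^2 = 4^2 = 16
|rej|^2 = 24 - 16/19
= (456 - 16)/19
= 440/19
In lowest terms: 440/19


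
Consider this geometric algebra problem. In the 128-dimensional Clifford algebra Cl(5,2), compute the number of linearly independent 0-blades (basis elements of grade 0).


Number of grade-k basis blades in Cl(p,q) with n = p + q is C(n, k).
n = 5 + 2 = 7
C(7, 0) = 7! / (0! * 7!)
= 5040 / (1 * 5040)
= 1


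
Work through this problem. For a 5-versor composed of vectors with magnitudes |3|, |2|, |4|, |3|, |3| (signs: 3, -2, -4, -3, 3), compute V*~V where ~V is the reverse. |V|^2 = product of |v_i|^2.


Each vector v_i has |v_i|^2 = s_i^2
Squared scales: 3^2 = 9, (-2)^2 = 4, (-4)^2 = 16, (-3)^2 = 9, 3^2 = 9
|V|^2 = 9 * 4 * 16 * 9 * 9
= 46656


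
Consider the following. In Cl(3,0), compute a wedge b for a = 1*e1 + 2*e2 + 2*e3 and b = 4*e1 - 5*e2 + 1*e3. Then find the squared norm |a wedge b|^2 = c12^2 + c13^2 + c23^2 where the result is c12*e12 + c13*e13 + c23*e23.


a wedge b = (a1*b2 - a2*b1)*e12 + (a1*b3 - a3*b1)*e13 + (a2*b3 - a3*b2)*e23
e12 coeff: 1*(-5) - 2*4 = -5 - 8 = -13
e13 coeff: 1*1 - 2*4 = 1 - 8 = -7
e23 coeff: 2*1 - 2*(-5) = 2 - (-10) = 12
|a wedge b|^2 = (-13)^2 + (-7)^2 + 12^2
= 169 + 49 + 144
= 362


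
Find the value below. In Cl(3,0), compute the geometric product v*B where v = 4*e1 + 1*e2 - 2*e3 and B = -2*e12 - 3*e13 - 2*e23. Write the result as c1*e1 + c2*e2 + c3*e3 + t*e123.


vB has grade-1 (vector) and grade-3 (trivector) parts: vB = (v _| B) + (v ^ B).
Vector part <vB>_1:
  e1: -v2*b12 - v3*b13 = -(1)*(-2) - (-2)*(-3) = -4
  e2: v1*b12 - v3*b23 = (4)*(-2) - (-2)*(-2) = -12
  e3: v1*b13 + v2*b23 = (4)*(-3) + (1)*(-2) = -14
Trivector part <vB>_3:
  e123: v1*b23 - v2*b13 + v3*b12 = (4)*(-2) - (1)*(-3) + (-2)*(-2) = -1
vB = -4*e1 - 12*e2 - 14*e3 - 1*e123


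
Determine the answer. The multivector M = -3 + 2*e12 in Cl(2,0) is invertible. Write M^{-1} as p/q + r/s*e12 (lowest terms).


M = -3 + 2*e12, where e12^2 = -1.
Since M commutes with its reverse ~M = a - b*e12, M * ~M = a^2 - b^2*e12^2 = a^2 + b^2.
So M^{-1} = ~M / (a^2 + b^2) = (a - b*e12)/(a^2 + b^2).
a^2 + b^2 = 9 + 4 = 13
Scalar part = -3/13 = -3/13
Bivector coeff = -2/13 = -2/13
M^{-1} = -3/13 - 2/13*e12


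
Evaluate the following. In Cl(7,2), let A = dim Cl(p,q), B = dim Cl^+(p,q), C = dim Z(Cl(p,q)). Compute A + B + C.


n = 7 + 2 = 9
Total dim = 2^9 = 512
Even subalgebra dim = 2^8 = 256
n is odd, so center dim = 2
Sum = 512 + 256 + 2 = 770


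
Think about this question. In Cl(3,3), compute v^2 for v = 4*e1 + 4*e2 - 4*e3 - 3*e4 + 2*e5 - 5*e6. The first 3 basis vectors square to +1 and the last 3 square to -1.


v^2 = sum of c_i^2 * e_i^2
Positive signature terms (e_i^2 = +1): 4^2 + 4^2 + (-4)^2 = 48
Negative signature terms (e_j^2 = -1): (-3)^2 + 2^2 + (-5)^2 = 38
v^2 = 48 - 38 = 10


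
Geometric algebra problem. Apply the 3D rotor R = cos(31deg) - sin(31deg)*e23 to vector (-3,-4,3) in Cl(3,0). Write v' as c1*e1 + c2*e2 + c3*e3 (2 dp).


Rotor R = cos(31deg) - sin(31deg)*e23
Rotation angle theta = 2 * 31 = 62 degrees in the e23 plane (e2 -> e3).
The component perpendicular to the plane (e1) is invariant: v'_1 = v1 = -3.00
cos(62deg) = 0.4695, sin(62deg) = 0.8829
v'_2 = v2*cos(theta) - v3*sin(theta) = -4*0.4695 - 3*0.8829 = -4.53
v'_3 = v2*sin(theta) + v3*cos(theta) = -4*0.8829 + 3*0.4695 = -2.12
v' = -3.00*e1 - 4.53*e2 - 2.12*e3


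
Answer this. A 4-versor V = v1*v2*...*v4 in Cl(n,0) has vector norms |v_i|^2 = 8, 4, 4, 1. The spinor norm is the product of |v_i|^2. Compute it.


Spinor norm N(V) = |v1|^2 * |v2|^2 * ... * |v4|^2
= 8 * 4 * 4 * 1
Running product: 8, 32, 128, 128
N(V) = 128


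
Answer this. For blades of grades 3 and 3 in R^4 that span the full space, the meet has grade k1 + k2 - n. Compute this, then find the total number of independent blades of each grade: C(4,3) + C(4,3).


Meet grade = grade(A) + grade(B) - n
= 3 + 3 - 4 = 2
C(4,3) = 4
C(4,3) = 4
dim_A + dim_B = 4 + 4 = 8


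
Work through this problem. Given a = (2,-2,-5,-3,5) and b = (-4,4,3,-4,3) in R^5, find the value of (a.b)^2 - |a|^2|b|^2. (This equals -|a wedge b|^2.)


a . b = 2*(-4) + (-2)*4 + (-5)*3 + (-3)*(-4) + 5*3
= -8 + (-8) + (-15) + 12 + 15 = -4
|a|^2 = 2^2 + (-2)^2 + (-5)^2 + (-3)^2 + 5^2 = 67
|b|^2 = (-4)^2 + 4^2 + 3^2 + (-4)^2 + 3^2 = 66
(a.b)^2 = (-4)^2 = 16
|a|^2 * |b|^2 = 67 * 66 = 4422
Result = 16 - 4422 = -4406


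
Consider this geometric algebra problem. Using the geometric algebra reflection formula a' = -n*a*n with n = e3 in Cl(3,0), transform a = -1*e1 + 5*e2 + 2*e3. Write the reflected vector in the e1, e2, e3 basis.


Reflection formula: a' = -n*a*n, with n = e3 (unit vector, n^2 = 1).
For reflection through hyperplane perp to e3:
The component along e3 flips sign, others stay.
a = (-1, 5, 2)
a' = (-1, 5, -2)
a' = -1*e1 + 5*e2 - 2*e3


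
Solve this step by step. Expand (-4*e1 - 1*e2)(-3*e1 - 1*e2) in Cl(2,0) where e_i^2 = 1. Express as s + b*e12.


Expand: (-4*e1 - 1*e2)(-3*e1 - 1*e2)
= (-4)*(-3)*e1e1 + (-4)*(-1)*e1e2 + (-1)*(-3)*e2e1 + (-1)*(-1)*e2e2
Using e1^2 = e2^2 = 1, e2e1 = -e1e2:
Scalar part s = (-4)*(-3) + (-1)*(-1) = 12 + 1 = 13
Bivector part b = (-4)*(-1) - (-1)*(-3) = 4 - 3 = 1
uv = 13 + 1*e12


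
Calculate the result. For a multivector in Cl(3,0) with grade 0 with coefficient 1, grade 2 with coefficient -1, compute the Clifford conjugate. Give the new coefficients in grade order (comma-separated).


Clifford conjugate sign for grade k: (-1)^(k(k+1)/2)
Grade 0: (-1)^(0*1/2) = (-1)^0 = 1, coeff 1 -> 1
Grade 2: (-1)^(2*3/2) = (-1)^3 = -1, coeff -1 -> 1
Conjugated coefficients: 1, 1


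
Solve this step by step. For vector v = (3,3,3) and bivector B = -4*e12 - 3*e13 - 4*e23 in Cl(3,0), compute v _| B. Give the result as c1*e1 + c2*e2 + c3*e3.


Left contraction v _| B = <vB>_1 (grade-1 part of the geometric product vB).
Using e1_|e12 = e2, e2_|e12 = -e1, e1_|e13 = e3, e3_|e13 = -e1, e2_|e23 = e3, e3_|e23 = -e2:
e1 coeff: -v2*b12 - v3*b13 = -(3)*(-4) - (3)*(-3) = 21
e2 coeff: v1*b12 - v3*b23 = (3)*(-4) - (3)*(-4) = 0
e3 coeff: v1*b13 + v2*b23 = (3)*(-3) + (3)*(-4) = -21
v _| B = 21*e1 + 0*e2 - 21*e3


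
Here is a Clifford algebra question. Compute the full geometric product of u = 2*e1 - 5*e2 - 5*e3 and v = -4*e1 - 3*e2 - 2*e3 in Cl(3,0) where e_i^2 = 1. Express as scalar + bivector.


In Cl(3,0): e_i^2 = 1, e_ie_j = -e_je_i for i != j.
Scalar part = u . v = 2*(-4) + (-5)*(-3) + (-5)*(-2)
= -8 + 15 + 10 = 17
e12 coeff = 2*(-3) - (-5)*(-4) = -6 - 20 = -26
e13 coeff = 2*(-2) - (-5)*(-4) = -4 - 20 = -24
e23 coeff = (-5)*(-2) - (-5)*(-3) = 10 - 15 = -5
uv = 17 - 26*e12 - 24*e13 - 5*e23


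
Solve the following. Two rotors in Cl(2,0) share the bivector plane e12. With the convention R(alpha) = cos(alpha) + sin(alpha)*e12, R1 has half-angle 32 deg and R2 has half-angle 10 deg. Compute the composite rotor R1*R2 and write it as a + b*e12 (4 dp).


Same-plane rotors commute and their half-angles add:
R1*R2 = cos(a1 + a2) + sin(a1 + a2)*e12.
a1 + a2 = 32 + 10 = 42 deg
cos(42 deg) = 0.7431
sin(42 deg) = 0.6691
R1*R2 = 0.7431 + 0.6691*e12


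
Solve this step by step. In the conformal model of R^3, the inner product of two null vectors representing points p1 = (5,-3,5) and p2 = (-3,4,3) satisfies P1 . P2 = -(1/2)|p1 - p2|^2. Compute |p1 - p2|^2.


p1 - p2 = (8, -7, 2)
|p1 - p2|^2 = 8^2 + (-7)^2 + 2^2
= 64 + 49 + 4
= 117


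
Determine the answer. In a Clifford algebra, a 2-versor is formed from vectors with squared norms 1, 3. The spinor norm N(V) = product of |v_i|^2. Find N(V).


Spinor norm N(V) = |v1|^2 * |v2|^2 * ... * |v2|^2
= 1 * 3
Running product: 1, 3
N(V) = 3


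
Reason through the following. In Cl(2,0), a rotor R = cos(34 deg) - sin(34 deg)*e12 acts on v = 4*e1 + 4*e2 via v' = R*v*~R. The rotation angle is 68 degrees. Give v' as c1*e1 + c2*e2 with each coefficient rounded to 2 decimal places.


Rotor R = cos(34deg) - sin(34deg)*e12
Rotation angle theta = 2 * 34 = 68 degrees
v' = R*v*~R rotates v by theta.
cos(68deg) = 0.3746, sin(68deg) = 0.9272
v'_1 = 4*cos(68deg) - 4*sin(68deg)
= 4*0.3746 - 4*0.9272
= -2.21
v'_2 = 4*sin(68deg) + 4*cos(68deg)
= 4*0.9272 + 4*0.3746
= 5.21
v' = -2.21*e1 + 5.21*e2


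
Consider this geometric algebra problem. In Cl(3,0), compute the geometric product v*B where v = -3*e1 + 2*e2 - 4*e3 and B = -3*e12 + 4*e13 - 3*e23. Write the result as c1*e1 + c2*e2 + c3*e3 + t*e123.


vB has grade-1 (vector) and grade-3 (trivector) parts: vB = (v _| B) + (v ^ B).
Vector part <vB>_1:
  e1: -v2*b12 - v3*b13 = -(2)*(-3) - (-4)*(4) = 22
  e2: v1*b12 - v3*b23 = (-3)*(-3) - (-4)*(-3) = -3
  e3: v1*b13 + v2*b23 = (-3)*(4) + (2)*(-3) = -18
Trivector part <vB>_3:
  e123: v1*b23 - v2*b13 + v3*b12 = (-3)*(-3) - (2)*(4) + (-4)*(-3) = 13
vB = 22*e1 - 3*e2 - 18*e3 + 13*e123


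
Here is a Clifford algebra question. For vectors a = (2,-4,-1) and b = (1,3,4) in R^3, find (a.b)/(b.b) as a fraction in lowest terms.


Projection coefficient = (a . b) / (b . b)
a . b = 2*1 + (-4)*3 + (-1)*4
= 2 + (-12) + (-4) = -14
b . b = 1^2 + 3^2 + 4^2
= 1 + 9 + 16 = 26
Coefficient = -14/26
In lowest terms: -7/13


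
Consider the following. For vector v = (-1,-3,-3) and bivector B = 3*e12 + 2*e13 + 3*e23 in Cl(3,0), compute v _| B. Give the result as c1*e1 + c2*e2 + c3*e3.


Left contraction v _| B = <vB>_1 (grade-1 part of the geometric product vB).
Using e1_|e12 = e2, e2_|e12 = -e1, e1_|e13 = e3, e3_|e13 = -e1, e2_|e23 = e3, e3_|e23 = -e2:
e1 coeff: -v2*b12 - v3*b13 = -(-3)*(3) - (-3)*(2) = 15
e2 coeff: v1*b12 - v3*b23 = (-1)*(3) - (-3)*(3) = 6
e3 coeff: v1*b13 + v2*b23 = (-1)*(2) + (-3)*(3) = -11
v _| B = 15*e1 + 6*e2 - 11*e3


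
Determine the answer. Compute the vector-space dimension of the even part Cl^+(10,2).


Even subalgebra dimension = 2^(n-1)
n = 10 + 2 = 12
2^(12 - 1) = 2^11 = 2048
Verification: sum of C(12,k) for even k = 1 + 66 + 495 + 924 + 495 + 66 + 1 = 2048
Result = 2048


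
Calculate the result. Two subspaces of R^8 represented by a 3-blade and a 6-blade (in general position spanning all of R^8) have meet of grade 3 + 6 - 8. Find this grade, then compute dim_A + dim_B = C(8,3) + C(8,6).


Meet grade = grade(A) + grade(B) - n
= 3 + 6 - 8 = 1
C(8,3) = 56
C(8,6) = 28
dim_A + dim_B = 56 + 28 = 84


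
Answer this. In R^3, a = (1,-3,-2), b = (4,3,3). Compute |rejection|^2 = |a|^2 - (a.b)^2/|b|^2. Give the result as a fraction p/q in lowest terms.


|a|^2 = 1^2 + (-3)^2 + (-2)^2 = 14
|b|^2 = 4^2 + 3^2 + 3^2 = 34
a . b = 1*4 + (-3)*3 + (-2)*3 = -11
(a.b)^2 = (-11)^2 = 121
|rej|^2 = 14 - 121/34
= (476 - 121)/34
= 355/34
In lowest terms: 355/34


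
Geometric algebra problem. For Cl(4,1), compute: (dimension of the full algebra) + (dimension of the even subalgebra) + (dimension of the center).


n = 4 + 1 = 5
Total dim = 2^5 = 32
Even subalgebra dim = 2^4 = 16
n is odd, so center dim = 2
Sum = 32 + 16 + 2 = 50


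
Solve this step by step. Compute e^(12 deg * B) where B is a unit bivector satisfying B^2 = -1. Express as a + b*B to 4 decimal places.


For a unit bivector B with B^2 = -1, the exponential series gives
e^(theta*B) = cos(theta) + sin(theta)*B (the GA analogue of Euler's formula).
theta = 12 degrees = 0.20944 rad
cos(12 deg) = 0.9781
sin(12 deg) = 0.2079
exp(theta*B) = 0.9781 + 0.2079*B


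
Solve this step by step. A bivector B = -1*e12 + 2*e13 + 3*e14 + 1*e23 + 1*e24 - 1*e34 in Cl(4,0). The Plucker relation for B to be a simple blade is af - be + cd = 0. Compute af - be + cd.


Plucker relation: af - be + cd
a*f = (-1)*(-1) = 1
b*e = 2*1 = 2
c*d = 3*1 = 3
af - be + cd = 1 - 2 + 3
= 2


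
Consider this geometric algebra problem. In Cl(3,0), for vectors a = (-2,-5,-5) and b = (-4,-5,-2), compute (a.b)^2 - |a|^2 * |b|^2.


a . b = (-2)*(-4) + (-5)*(-5) + (-5)*(-2)
= 8 + 25 + 10 = 43
|a|^2 = (-2)^2 + (-5)^2 + (-5)^2 = 54
|b|^2 = (-4)^2 + (-5)^2 + (-2)^2 = 45
(a.b)^2 = 43^2 = 1849
|a|^2 * |b|^2 = 54 * 45 = 2430
Result = 1849 - 2430 = -581


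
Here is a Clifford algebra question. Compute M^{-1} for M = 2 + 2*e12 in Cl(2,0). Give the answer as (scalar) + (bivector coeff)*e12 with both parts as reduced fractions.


M = 2 + 2*e12, where e12^2 = -1.
Since M commutes with its reverse ~M = a - b*e12, M * ~M = a^2 - b^2*e12^2 = a^2 + b^2.
So M^{-1} = ~M / (a^2 + b^2) = (a - b*e12)/(a^2 + b^2).
a^2 + b^2 = 4 + 4 = 8
Scalar part = 2/8 = 1/4
Bivector coeff = -2/8 = -1/4
M^{-1} = 1/4 - 1/4*e12


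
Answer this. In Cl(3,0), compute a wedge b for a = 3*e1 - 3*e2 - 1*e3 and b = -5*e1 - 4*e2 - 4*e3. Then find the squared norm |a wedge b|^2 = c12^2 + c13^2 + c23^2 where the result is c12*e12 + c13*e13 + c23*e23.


a wedge b = (a1*b2 - a2*b1)*e12 + (a1*b3 - a3*b1)*e13 + (a2*b3 - a3*b2)*e23
e12 coeff: 3*(-4) - (-3)*(-5) = -12 - 15 = -27
e13 coeff: 3*(-4) - (-1)*(-5) = -12 - 5 = -17
e23 coeff: (-3)*(-4) - (-1)*(-4) = 12 - 4 = 8
|a wedge b|^2 = (-27)^2 + (-17)^2 + 8^2
= 729 + 289 + 64
= 1082


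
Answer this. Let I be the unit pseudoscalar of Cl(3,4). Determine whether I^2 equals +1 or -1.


The pseudoscalar I = e1...e_n (product of all n generators) of Cl(p,q) satisfies I^2 = (-1)^(q + n(n-1)/2).
p = 3, q = 4, n = p + q = 7
n(n-1)/2 = 7 * 6 / 2 = 21
Exponent = q + n(n-1)/2 = 4 + 21 = 25
I^2 = (-1)^25 = -1


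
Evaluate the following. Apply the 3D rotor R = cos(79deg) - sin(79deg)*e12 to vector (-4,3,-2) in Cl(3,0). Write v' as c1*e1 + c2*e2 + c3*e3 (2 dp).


Rotor R = cos(79deg) - sin(79deg)*e12
Rotation angle theta = 2 * 79 = 158 degrees in the e12 plane (e1 -> e2).
The component perpendicular to the plane (e3) is invariant: v'_3 = v3 = -2.00
cos(158deg) = -0.9272, sin(158deg) = 0.3746
v'_1 = v1*cos(theta) - v2*sin(theta) = -4*(-0.9272) - 3*0.3746 = 2.58
v'_2 = v1*sin(theta) + v2*cos(theta) = -4*0.3746 + 3*(-0.9272) = -4.28
v' = 2.58*e1 - 4.28*e2 - 2.00*e3


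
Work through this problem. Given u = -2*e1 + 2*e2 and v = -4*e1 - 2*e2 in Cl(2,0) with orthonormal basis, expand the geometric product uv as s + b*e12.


Expand: (-2*e1 + 2*e2)(-4*e1 - 2*e2)
= (-2)*(-4)*e1e1 + (-2)*(-2)*e1e2 + 2*(-4)*e2e1 + 2*(-2)*e2e2
Using e1^2 = e2^2 = 1, e2e1 = -e1e2:
Scalar part s = (-2)*(-4) + 2*(-2) = 8 + (-4) = 4
Bivector part b = (-2)*(-2) - 2*(-4) = 4 - (-8) = 12
uv = 4 + 12*e12


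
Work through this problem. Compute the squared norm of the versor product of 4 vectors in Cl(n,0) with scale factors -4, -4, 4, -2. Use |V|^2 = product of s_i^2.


Each vector v_i has |v_i|^2 = s_i^2
Squared scales: (-4)^2 = 16, (-4)^2 = 16, 4^2 = 16, (-2)^2 = 4
|V|^2 = 16 * 16 * 16 * 4
= 16384


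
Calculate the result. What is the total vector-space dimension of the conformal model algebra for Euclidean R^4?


The conformal model of R^4 uses Cl(5,1): the 4 Euclidean generators plus two extra orthogonal generators e+ (e+^2 = +1) and e- (e-^2 = -1), from which the null vectors e0, einf are built.
Number of generators m = 4 + 2 = 6.
dim Cl(p,q) = 2^m = 2^6 = 64


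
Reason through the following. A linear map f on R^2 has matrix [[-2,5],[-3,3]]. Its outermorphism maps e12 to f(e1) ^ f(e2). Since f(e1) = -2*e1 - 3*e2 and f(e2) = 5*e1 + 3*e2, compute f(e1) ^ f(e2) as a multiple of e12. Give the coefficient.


The outermorphism of a linear map f sends e1^e2 to f(e1)^f(e2).
f(e1) = -2*e1 - 3*e2
f(e2) = 5*e1 + 3*e2
f(e1) ^ f(e2) = (-2*e1 - 3*e2) ^ (5*e1 + 3*e2)
= (-2)*3*e12 + (-3)*5*e21
= (-6 - (-15))*e12
= 9*e12
Coefficient = 9


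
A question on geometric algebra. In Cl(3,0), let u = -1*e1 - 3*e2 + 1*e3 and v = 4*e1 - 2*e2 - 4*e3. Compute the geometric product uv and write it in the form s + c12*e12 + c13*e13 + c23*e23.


In Cl(3,0): e_i^2 = 1, e_ie_j = -e_je_i for i != j.
Scalar part = u . v = (-1)*4 + (-3)*(-2) + 1*(-4)
= -4 + 6 + (-4) = -2
e12 coeff = (-1)*(-2) - (-3)*4 = 2 - (-12) = 14
e13 coeff = (-1)*(-4) - 1*4 = 4 - 4 = 0
e23 coeff = (-3)*(-4) - 1*(-2) = 12 - (-2) = 14
uv = -2 + 14*e12 + 0*e13 + 14*e23


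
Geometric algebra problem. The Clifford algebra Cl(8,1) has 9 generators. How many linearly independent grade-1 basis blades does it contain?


Number of grade-k basis blades in Cl(p,q) with n = p + q is C(n, k).
n = 8 + 1 = 9
C(9, 1) = 9! / (1! * 8!)
= 362880 / (1 * 40320)
= 9


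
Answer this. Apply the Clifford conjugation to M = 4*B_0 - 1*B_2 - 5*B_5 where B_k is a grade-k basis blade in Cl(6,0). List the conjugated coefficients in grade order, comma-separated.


Clifford conjugate sign for grade k: (-1)^(k(k+1)/2)
Grade 0: (-1)^(0*1/2) = (-1)^0 = 1, coeff 4 -> 4
Grade 2: (-1)^(2*3/2) = (-1)^3 = -1, coeff -1 -> 1
Grade 5: (-1)^(5*6/2) = (-1)^15 = -1, coeff -5 -> 5
Conjugated coefficients: 4, 1, 5


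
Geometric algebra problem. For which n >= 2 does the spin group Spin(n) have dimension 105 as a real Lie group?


dim Spin(n) = dim so(n) = n(n-1)/2.
Solve n(n-1)/2 = 105, i.e. n^2 - n - 210 = 0.
Discriminant = 1 + 8*105 = 841
n = (1 + sqrt(841))/2 = (1 + 29)/2 = 15


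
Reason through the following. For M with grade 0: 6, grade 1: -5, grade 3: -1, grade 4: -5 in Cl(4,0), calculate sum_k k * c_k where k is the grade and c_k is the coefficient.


Grade-weighted sum = sum of grade_k * coefficient_k
0*6 = 0
1*(-5) = -5
3*(-1) = -3
4*(-5) = -20
Total = 0 + (-5) + (-3) + (-20) = -28


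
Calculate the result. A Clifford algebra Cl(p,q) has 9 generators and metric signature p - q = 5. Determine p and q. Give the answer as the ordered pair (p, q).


We need p + q = 9 and p - q = 5.
Adding: 2p = 9 + 5 = 14, so p = 7.
Then q = 9 - 7 = 2.
(p, q) = (7, 2)


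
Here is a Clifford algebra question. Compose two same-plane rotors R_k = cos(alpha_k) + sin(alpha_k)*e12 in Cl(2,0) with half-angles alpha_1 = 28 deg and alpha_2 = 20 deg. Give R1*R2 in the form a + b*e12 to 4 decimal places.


Same-plane rotors commute and their half-angles add:
R1*R2 = cos(a1 + a2) + sin(a1 + a2)*e12.
a1 + a2 = 28 + 20 = 48 deg
cos(48 deg) = 0.6691
sin(48 deg) = 0.7431
R1*R2 = 0.6691 + 0.7431*e12


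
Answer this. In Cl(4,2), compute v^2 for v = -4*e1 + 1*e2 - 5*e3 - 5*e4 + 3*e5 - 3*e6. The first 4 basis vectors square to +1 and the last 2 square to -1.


v^2 = sum of c_i^2 * e_i^2
Positive signature terms (e_i^2 = +1): (-4)^2 + 1^2 + (-5)^2 + (-5)^2 = 67
Negative signature terms (e_j^2 = -1): 3^2 + (-3)^2 = 18
v^2 = 67 - 18 = 49
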